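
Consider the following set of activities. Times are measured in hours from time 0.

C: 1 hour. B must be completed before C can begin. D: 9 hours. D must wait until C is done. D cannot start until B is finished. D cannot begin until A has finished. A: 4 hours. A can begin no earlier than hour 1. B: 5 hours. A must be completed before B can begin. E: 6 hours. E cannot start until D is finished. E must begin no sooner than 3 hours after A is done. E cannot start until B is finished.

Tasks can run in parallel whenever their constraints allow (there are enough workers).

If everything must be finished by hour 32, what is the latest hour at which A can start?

E must finish by hour 32; it takes 6 hours, so it must start by 32 − 6 = hour 26.
D has to be done before E (must start by hour 26). That means finishing by hour 26, i.e. starting by 26 − 9 = hour 17.
C has to be done before D (must start by hour 17). That means finishing by hour 17, i.e. starting by 17 − 1 = hour 16.
B feeds C (must start by hour 16); D (must start by hour 17); E (must start by hour 26). Taking the minimum, B must finish by hour 16 and start by 16 − 5 = hour 11.
For A: B (must start by hour 11); D (must start by hour 17); E (must start by hour 26, minus 3-hour gap → hour 23). The most restrictive is hour 11; with a 4-hour duration, A must start by hour 7.

7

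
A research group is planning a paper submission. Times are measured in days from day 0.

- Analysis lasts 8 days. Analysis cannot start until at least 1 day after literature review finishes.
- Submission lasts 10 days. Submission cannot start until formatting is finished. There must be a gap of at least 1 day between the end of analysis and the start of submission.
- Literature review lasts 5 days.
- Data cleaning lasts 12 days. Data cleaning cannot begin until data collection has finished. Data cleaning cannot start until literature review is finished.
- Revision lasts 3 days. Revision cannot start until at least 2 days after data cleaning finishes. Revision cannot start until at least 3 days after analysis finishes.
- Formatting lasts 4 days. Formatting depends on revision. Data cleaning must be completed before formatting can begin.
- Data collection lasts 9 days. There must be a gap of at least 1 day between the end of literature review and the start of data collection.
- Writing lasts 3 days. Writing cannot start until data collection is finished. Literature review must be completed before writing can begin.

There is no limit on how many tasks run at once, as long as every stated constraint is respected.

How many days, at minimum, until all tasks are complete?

46

Nothing blocks literature review, so it runs from day 0 to day 5.
Analysis cannot begin until literature review (finishes day 5, plus 1-day gap → day 6). It runs from day 6 to 6 + 8 = day 14.
Data collection cannot begin until literature review (finishes day 5, plus 1-day gap → day 6). It runs from day 6 to 6 + 9 = day 15.
For writing: data collection (finishes day 15); literature review (finishes day 5). Taking the maximum gives a start of day 15, and it finishes at 15 + 3 = day 18.
Data cleaning cannot start until data collection (finishes day 15); literature review (finishes day 5). The controlling bound is day 15, so data cleaning finishes at 15 + 12 = day 27.
Revision has to wait for data cleaning (finishes day 27, plus 2-day gap → day 29); analysis (finishes day 14, plus 3-day gap → day 17). The latest of these is day 29, so revision runs day 29 to 29 + 3 = day 32.
Formatting needs all of revision (finishes day 32); data cleaning (finishes day 27). That puts its earliest start at day 32; it finishes at 32 + 4 = day 36.
Submission has to wait for formatting (finishes day 36); analysis (finishes day 14, plus 1-day gap → day 15). The latest of these is day 36, so submission runs day 36 to 36 + 10 = day 46.
All tasks are finished once the last one completes. Finish times: Literature review at 5, Data collection at 15, Data cleaning at 27, Analysis at 14, Writing at 18, Revision at 32, Formatting at 36, Submission at 46. The latest is day 46.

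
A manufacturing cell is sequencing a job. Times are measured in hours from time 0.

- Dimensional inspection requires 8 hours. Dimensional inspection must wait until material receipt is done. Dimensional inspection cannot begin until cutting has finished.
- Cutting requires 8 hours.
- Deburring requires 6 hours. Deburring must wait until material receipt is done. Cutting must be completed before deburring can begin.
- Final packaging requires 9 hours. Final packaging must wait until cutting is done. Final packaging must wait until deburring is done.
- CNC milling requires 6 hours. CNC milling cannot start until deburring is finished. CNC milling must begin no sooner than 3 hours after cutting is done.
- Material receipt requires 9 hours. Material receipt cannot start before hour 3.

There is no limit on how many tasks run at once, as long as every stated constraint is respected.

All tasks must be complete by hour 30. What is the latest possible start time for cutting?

7

Nothing follows CNC milling; the deadline of hour 30 is its only limit. It must start by 30 − 6 = hour 24.
To finish by hour 30, final packaging (duration 9) must start no later than hour 21.
Deburring feeds CNC milling (must start by hour 24); final packaging (must start by hour 21). Taking the minimum, deburring must finish by hour 21 and start by 21 − 6 = hour 15.
To finish by hour 30, dimensional inspection (duration 8) must start no later than hour 22.
Cutting feeds deburring (must start by hour 15); CNC milling (must start by hour 24, minus 3-hour gap → hour 21); dimensional inspection (must start by hour 22); final packaging (must start by hour 21). Taking the minimum, cutting must finish by hour 15 and start by 15 − 8 = hour 7.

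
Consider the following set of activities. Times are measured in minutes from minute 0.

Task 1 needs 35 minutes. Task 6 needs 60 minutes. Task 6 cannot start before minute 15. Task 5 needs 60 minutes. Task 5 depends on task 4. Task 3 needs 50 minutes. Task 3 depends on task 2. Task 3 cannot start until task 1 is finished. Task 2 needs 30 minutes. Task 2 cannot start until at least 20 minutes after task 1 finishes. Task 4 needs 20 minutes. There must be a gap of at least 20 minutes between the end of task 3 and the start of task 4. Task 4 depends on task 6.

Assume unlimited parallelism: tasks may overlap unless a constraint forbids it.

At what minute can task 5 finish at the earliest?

235

Task 6 cannot begin until its own release at minute 15. It runs from minute 15 to 15 + 60 = minute 75.
Task 1 has no prerequisites, so it starts at minute 0 and finishes at minute 35.
Task 2 cannot begin until task 1 (finishes minute 35, plus 20-minute gap → minute 55). It runs from minute 55 to 55 + 30 = minute 85.
Task 3 has to wait for task 2 (finishes minute 85); task 1 (finishes minute 35). The latest of these is minute 85, so task 3 runs minute 85 to 85 + 50 = minute 135.
Task 4 needs all of task 3 (finishes minute 135, plus 20-minute gap → minute 155); task 6 (finishes minute 75). That puts its earliest start at minute 155; it finishes at 155 + 20 = minute 175.
Task 5 waits on task 4 (finishes minute 175), so it starts at minute 175 and finishes at 175 + 60 = minute 235.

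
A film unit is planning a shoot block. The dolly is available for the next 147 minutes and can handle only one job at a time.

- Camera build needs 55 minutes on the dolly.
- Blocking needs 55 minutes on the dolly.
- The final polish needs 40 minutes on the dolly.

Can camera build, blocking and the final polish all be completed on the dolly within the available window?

Running back to back, the jobs need 55 + 55 + 40 = 150 minutes on the dolly.
Since 150 > 147, they cannot all fit.

No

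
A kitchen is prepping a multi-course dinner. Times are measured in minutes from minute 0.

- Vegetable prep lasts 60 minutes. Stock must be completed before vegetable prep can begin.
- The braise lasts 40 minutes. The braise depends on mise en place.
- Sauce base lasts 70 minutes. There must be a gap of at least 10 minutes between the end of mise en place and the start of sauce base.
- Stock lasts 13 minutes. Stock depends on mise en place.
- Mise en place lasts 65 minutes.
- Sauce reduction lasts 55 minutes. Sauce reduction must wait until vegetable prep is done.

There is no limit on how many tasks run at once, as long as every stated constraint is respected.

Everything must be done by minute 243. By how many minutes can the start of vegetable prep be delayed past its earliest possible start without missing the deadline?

Mise en place has no prerequisites, so it starts at minute 0 and finishes at minute 65.
Stock cannot begin until mise en place (finishes minute 65). It runs from minute 65 to 65 + 13 = minute 78.
Vegetable prep cannot begin until stock (finishes minute 78). It runs from minute 78 to 78 + 60 = minute 138.

Working backward from the deadline:
Nothing follows sauce reduction; the deadline of minute 243 is its only limit. It must start by 243 − 55 = minute 188.
Vegetable prep has to be done before sauce reduction (must start by minute 188). That means finishing by minute 188, i.e. starting by 188 − 60 = minute 128.
So vegetable prep can start as early as minute 78 and as late as minute 128, giving 128 − 78 = 50 minutes of slack.

50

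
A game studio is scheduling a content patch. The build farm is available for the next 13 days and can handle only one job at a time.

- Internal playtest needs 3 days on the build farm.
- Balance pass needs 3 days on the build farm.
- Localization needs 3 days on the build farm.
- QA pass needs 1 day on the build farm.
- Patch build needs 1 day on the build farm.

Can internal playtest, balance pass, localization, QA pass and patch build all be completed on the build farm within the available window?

Running back to back, the jobs need 3 + 3 + 3 + 1 + 1 = 11 days on the build farm.
Since 11 ≤ 13, they fit within the window.

Yes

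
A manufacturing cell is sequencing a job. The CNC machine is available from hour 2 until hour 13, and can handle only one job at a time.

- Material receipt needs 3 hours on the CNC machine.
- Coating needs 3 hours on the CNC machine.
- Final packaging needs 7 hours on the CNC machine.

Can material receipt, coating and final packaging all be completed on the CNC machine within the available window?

No

The CNC machine window is 13 − 2 = 11 hours.
Running back to back, the jobs need 3 + 3 + 7 = 13 hours on the CNC machine.
Since 13 > 11, they cannot all fit.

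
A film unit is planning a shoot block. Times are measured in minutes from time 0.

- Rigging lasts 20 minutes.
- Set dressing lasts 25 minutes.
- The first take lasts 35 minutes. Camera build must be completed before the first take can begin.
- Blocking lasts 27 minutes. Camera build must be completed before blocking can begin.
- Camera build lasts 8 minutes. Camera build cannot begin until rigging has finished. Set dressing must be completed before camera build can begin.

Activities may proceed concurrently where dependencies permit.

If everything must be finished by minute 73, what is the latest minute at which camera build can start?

30

Blocking has no dependents, so it just needs to finish by minute 73. Starting by 73 − 27 = minute 46 achieves that.
The first take has no dependents, so it just needs to finish by minute 73. Starting by 73 − 35 = minute 38 achieves that.
Camera build feeds blocking (must start by minute 46); the first take (must start by minute 38). Taking the minimum, camera build must finish by minute 38 and start by 38 − 8 = minute 30.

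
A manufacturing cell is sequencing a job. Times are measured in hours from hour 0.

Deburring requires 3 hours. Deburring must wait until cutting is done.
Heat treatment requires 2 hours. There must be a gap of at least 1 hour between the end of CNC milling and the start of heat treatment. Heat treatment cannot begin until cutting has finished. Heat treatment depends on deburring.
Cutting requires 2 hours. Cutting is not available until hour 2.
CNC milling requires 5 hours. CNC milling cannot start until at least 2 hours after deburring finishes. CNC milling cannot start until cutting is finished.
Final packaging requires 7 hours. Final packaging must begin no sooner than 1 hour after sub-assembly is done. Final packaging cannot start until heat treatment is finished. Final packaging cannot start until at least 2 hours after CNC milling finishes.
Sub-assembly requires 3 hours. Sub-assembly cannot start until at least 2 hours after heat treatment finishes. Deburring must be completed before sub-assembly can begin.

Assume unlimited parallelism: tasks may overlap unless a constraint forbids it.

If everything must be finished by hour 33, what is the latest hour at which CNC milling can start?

Final packaging must finish by hour 33; it takes 7 hours, so it must start by 33 − 7 = hour 26.
Sub-assembly must finish before final packaging (must start by hour 26, minus 1-hour gap → hour 25). With a 3-hour duration, sub-assembly must start by 25 − 3 = hour 22.
Heat treatment must finish in time for sub-assembly (must start by hour 22, minus 2-hour gap → hour 20); final packaging (must start by hour 26). The tightest is hour 20, so heat treatment must start by 20 − 2 = hour 18.
CNC milling feeds heat treatment (must start by hour 18, minus 1-hour gap → hour 17); final packaging (must start by hour 26, minus 2-hour gap → hour 24). Taking the minimum, CNC milling must finish by hour 17 and start by 17 − 5 = hour 12.

12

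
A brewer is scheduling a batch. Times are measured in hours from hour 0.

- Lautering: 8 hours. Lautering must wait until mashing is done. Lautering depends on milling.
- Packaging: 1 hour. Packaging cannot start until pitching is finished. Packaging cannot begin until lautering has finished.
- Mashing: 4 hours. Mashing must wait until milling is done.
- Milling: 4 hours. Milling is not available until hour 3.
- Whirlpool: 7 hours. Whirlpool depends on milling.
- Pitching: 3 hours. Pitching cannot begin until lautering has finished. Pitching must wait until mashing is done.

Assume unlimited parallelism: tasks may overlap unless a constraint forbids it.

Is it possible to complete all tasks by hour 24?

Milling waits on its own release at hour 3, so it starts at hour 3 and finishes at 3 + 4 = hour 7.
Whirlpool cannot begin until milling (finishes hour 7). It runs from hour 7 to 7 + 7 = hour 14.
Mashing cannot begin until milling (finishes hour 7). It runs from hour 7 to 7 + 4 = hour 11.
Lautering needs all of mashing (finishes hour 11); milling (finishes hour 7). That puts its earliest start at hour 11; it finishes at 11 + 8 = hour 19.
Pitching cannot start until lautering (finishes hour 19); mashing (finishes hour 11). The controlling bound is hour 19, so pitching finishes at 19 + 3 = hour 22.
Packaging needs all of pitching (finishes hour 22); lautering (finishes hour 19). That puts its earliest start at hour 22; it finishes at 22 + 1 = hour 23.
Every task is finished by hour 23, which is no later than the deadline of 24, so the schedule is feasible.

Yes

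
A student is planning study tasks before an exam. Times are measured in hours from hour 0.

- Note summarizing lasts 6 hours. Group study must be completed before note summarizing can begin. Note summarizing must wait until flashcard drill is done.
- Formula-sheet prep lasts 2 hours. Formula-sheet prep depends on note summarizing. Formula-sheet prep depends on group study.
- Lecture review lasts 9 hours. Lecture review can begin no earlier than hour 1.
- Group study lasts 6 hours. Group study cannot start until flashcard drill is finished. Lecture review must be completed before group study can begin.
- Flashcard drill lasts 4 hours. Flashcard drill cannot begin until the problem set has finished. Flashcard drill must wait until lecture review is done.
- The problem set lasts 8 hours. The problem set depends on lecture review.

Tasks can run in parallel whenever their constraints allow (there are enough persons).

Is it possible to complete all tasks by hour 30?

No

Lecture review waits on its own release at hour 1, so it starts at hour 1 and finishes at 1 + 9 = hour 10.
The problem set cannot begin until lecture review (finishes hour 10). It runs from hour 10 to 10 + 8 = hour 18.
Flashcard drill cannot start until the problem set (finishes hour 18); lecture review (finishes hour 10). The controlling bound is hour 18, so flashcard drill finishes at 18 + 4 = hour 22.
Group study has to wait for flashcard drill (finishes hour 22); lecture review (finishes hour 10). The latest of these is hour 22, so group study runs hour 22 to 22 + 6 = hour 28.
Note summarizing has to wait for group study (finishes hour 28); flashcard drill (finishes hour 22). The latest of these is hour 28, so note summarizing runs hour 28 to 28 + 6 = hour 34.
Formula-sheet prep has to wait for note summarizing (finishes hour 34); group study (finishes hour 28). The latest of these is hour 34, so formula-sheet prep runs hour 34 to 34 + 2 = hour 36.
The earliest everything can be done is hour 36, which is after the deadline of 30, so it is not possible.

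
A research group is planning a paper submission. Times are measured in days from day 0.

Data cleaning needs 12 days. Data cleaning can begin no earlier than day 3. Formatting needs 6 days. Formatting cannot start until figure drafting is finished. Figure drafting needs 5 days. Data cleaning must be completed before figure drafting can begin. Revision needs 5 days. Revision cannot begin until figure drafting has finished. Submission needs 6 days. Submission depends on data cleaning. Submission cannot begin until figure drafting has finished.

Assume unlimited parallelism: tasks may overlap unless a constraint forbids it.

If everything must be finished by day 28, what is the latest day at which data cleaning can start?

Revision has no dependents, so it just needs to finish by day 28. Starting by 28 − 5 = day 23 achieves that.
Formatting has no dependents, so it just needs to finish by day 28. Starting by 28 − 6 = day 22 achieves that.
Submission must finish by day 28; it takes 6 days, so it must start by 28 − 6 = day 22.
Figure drafting has several dependents: revision (must start by day 23); formatting (must start by day 22); submission (must start by day 22). The earliest of those limits is day 22, so figure drafting must start by 22 − 5 = day 17.
Data cleaning must finish in time for figure drafting (must start by day 17); submission (must start by day 22). The tightest is day 17, so data cleaning must start by 17 − 12 = day 5.

5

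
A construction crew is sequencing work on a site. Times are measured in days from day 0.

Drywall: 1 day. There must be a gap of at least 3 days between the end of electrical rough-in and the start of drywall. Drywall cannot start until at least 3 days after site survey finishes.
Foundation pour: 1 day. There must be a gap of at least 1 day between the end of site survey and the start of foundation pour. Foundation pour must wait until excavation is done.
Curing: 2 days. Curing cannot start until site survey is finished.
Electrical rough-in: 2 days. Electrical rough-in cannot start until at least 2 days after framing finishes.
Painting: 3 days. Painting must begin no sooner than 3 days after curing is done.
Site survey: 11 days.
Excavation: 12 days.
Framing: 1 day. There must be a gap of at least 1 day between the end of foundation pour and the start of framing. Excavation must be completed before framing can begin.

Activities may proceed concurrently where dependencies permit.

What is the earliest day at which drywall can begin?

Excavation can start immediately at day 0; it finishes at day 12.
Site survey has no prerequisites, so it starts at day 0 and finishes at day 11.
Foundation pour cannot start until site survey (finishes day 11, plus 1-day gap → day 12); excavation (finishes day 12). The controlling bound is day 12, so foundation pour finishes at 12 + 1 = day 13.
Framing cannot start until foundation pour (finishes day 13, plus 1-day gap → day 14); excavation (finishes day 12). The controlling bound is day 14, so framing finishes at 14 + 1 = day 15.
After framing (finishes day 15, plus 2-day gap → day 17), electrical rough-in can start at day 17 and finishes at day 19.
Drywall waits on electrical rough-in (finishes day 19, plus 3-day gap → day 22); site survey (finishes day 11, plus 3-day gap → day 14). The latest of these is day 22, which is the earliest drywall can start.

22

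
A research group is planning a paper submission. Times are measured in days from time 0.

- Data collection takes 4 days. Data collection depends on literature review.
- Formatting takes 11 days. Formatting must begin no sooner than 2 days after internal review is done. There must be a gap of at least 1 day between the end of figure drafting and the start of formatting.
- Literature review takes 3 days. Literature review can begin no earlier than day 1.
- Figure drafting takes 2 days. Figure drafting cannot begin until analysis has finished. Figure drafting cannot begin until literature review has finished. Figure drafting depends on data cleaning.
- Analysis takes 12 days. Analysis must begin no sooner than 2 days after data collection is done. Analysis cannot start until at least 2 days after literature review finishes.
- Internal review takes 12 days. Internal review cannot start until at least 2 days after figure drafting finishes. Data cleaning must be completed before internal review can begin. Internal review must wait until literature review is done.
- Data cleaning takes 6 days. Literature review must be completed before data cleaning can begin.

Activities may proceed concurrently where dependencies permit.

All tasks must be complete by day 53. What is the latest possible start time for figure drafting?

Formatting has no dependents, so it just needs to finish by day 53. Starting by 53 − 11 = day 42 achieves that.
Internal review has to be done before formatting (must start by day 42, minus 2-day gap → day 40). That means finishing by day 40, i.e. starting by 40 − 12 = day 28.
Figure drafting must finish in time for internal review (must start by day 28, minus 2-day gap → day 26); formatting (must start by day 42, minus 1-day gap → day 41). The tightest is day 26, so figure drafting must start by 26 − 2 = day 24.

24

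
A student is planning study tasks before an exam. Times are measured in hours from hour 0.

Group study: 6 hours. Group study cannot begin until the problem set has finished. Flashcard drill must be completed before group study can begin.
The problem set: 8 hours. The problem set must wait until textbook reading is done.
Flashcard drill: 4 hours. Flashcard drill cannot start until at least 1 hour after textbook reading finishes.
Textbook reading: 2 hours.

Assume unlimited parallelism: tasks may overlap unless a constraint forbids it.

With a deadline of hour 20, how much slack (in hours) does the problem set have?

4

Textbook reading can start immediately at hour 0; it finishes at hour 2.
The problem set waits on textbook reading (finishes hour 2), so it starts at hour 2 and finishes at 2 + 8 = hour 10.

Working backward from the deadline:
Group study must finish by hour 20; it takes 6 hours, so it must start by 20 − 6 = hour 14.
The problem set has to be done before group study (must start by hour 14). That means finishing by hour 14, i.e. starting by 14 − 8 = hour 6.
So the problem set can start as early as hour 2 and as late as hour 6, giving 6 − 2 = 4 hours of slack.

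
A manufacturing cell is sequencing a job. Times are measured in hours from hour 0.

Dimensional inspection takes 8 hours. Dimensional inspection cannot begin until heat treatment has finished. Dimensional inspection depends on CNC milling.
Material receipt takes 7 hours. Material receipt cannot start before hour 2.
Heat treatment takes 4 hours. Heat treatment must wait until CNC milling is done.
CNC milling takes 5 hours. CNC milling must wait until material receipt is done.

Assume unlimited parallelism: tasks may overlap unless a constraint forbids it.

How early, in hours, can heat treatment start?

14

After its own release at hour 2, material receipt can start at hour 2 and finishes at hour 9.
CNC milling waits on material receipt (finishes hour 9), so it starts at hour 9 and finishes at 9 + 5 = hour 14.
Heat treatment waits on CNC milling (finishes hour 14), so the earliest it can start is hour 14.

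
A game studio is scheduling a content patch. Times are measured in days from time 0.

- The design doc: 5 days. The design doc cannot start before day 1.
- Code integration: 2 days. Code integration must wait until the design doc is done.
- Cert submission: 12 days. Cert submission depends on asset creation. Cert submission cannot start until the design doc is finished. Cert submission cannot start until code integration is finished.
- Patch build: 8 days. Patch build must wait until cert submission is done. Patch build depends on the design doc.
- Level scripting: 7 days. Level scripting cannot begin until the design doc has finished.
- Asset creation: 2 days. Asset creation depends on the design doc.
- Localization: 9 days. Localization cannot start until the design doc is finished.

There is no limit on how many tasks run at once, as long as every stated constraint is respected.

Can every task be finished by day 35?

The design doc cannot begin until its own release at day 1. It runs from day 1 to 1 + 5 = day 6.
After the design doc (finishes day 6), localization can start at day 6 and finishes at day 15.
Code integration waits on the design doc (finishes day 6), so it starts at day 6 and finishes at 6 + 2 = day 8.
Level scripting cannot begin until the design doc (finishes day 6). It runs from day 6 to 6 + 7 = day 13.
Asset creation waits on the design doc (finishes day 6), so it starts at day 6 and finishes at 6 + 2 = day 8.
For cert submission: asset creation (finishes day 8); the design doc (finishes day 6); code integration (finishes day 8). Taking the maximum gives a start of day 8, and it finishes at 8 + 12 = day 20.
Patch build needs all of cert submission (finishes day 20); the design doc (finishes day 6). That puts its earliest start at day 20; it finishes at 20 + 8 = day 28.
Every task is finished by day 28, which is no later than the deadline of 35, so the schedule is feasible.

Yes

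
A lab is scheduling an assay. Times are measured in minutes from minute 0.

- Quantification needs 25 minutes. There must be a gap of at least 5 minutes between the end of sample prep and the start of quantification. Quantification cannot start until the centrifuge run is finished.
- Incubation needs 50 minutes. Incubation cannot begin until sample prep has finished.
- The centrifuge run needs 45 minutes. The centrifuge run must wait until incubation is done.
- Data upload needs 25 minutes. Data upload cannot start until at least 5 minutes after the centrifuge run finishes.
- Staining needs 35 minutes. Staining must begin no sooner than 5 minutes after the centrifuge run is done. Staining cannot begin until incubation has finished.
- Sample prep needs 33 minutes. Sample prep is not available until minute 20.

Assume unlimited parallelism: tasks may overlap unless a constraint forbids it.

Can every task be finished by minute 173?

Sample prep waits on its own release at minute 20, so it starts at minute 20 and finishes at 20 + 33 = minute 53.
After sample prep (finishes minute 53), incubation can start at minute 53 and finishes at minute 103.
The centrifuge run cannot begin until incubation (finishes minute 103). It runs from minute 103 to 103 + 45 = minute 148.
After the centrifuge run (finishes minute 148, plus 5-minute gap → minute 153), data upload can start at minute 153 and finishes at minute 178.
For quantification: sample prep (finishes minute 53, plus 5-minute gap → minute 58); the centrifuge run (finishes minute 148). Taking the maximum gives a start of minute 148, and it finishes at 148 + 25 = minute 173.
For staining: the centrifuge run (finishes minute 148, plus 5-minute gap → minute 153); incubation (finishes minute 103). Taking the maximum gives a start of minute 153, and it finishes at 153 + 35 = minute 188.
The earliest everything can be done is minute 188, which is after the deadline of 173, so it is not possible.

No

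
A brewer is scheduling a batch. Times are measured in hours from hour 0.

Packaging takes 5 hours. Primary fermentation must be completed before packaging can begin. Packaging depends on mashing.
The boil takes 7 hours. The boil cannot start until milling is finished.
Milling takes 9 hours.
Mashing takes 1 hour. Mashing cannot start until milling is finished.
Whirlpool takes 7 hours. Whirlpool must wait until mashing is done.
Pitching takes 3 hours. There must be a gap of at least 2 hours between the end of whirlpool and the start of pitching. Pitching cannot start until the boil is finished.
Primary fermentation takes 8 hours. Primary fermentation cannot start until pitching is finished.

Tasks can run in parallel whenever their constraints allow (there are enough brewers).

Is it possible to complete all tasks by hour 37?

Yes

Nothing blocks milling, so it runs from hour 0 to hour 9.
The boil cannot begin until milling (finishes hour 9). It runs from hour 9 to 9 + 7 = hour 16.
Mashing cannot begin until milling (finishes hour 9). It runs from hour 9 to 9 + 1 = hour 10.
After mashing (finishes hour 10), whirlpool can start at hour 10 and finishes at hour 17.
Pitching needs all of whirlpool (finishes hour 17, plus 2-hour gap → hour 19); the boil (finishes hour 16). That puts its earliest start at hour 19; it finishes at 19 + 3 = hour 22.
After pitching (finishes hour 22), primary fermentation can start at hour 22 and finishes at hour 30.
Packaging has to wait for primary fermentation (finishes hour 30); mashing (finishes hour 10). The latest of these is hour 30, so packaging runs hour 30 to 30 + 5 = hour 35.
Every task is finished by hour 35, which is no later than the deadline of 37, so the schedule is feasible.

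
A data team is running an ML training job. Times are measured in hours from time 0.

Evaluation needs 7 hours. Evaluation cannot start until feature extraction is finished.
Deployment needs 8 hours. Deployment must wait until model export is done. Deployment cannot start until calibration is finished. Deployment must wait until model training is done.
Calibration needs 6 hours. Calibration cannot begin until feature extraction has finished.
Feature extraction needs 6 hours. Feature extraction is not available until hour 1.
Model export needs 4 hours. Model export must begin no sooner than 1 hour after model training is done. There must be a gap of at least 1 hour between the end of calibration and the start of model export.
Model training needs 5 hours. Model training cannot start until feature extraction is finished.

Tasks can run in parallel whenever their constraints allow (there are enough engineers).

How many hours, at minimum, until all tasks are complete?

Feature extraction waits on its own release at hour 1, so it starts at hour 1 and finishes at 1 + 6 = hour 7.
Calibration cannot begin until feature extraction (finishes hour 7). It runs from hour 7 to 7 + 6 = hour 13.
Evaluation waits on feature extraction (finishes hour 7), so it starts at hour 7 and finishes at 7 + 7 = hour 14.
Model training waits on feature extraction (finishes hour 7), so it starts at hour 7 and finishes at 7 + 5 = hour 12.
Model export needs all of model training (finishes hour 12, plus 1-hour gap → hour 13); calibration (finishes hour 13, plus 1-hour gap → hour 14). That puts its earliest start at hour 14; it finishes at 14 + 4 = hour 18.
Deployment has to wait for model export (finishes hour 18); calibration (finishes hour 13); model training (finishes hour 12). The latest of these is hour 18, so deployment runs hour 18 to 18 + 8 = hour 26.
All tasks are finished once the last one completes. Finish times: Feature extraction at 7, Model training at 12, Evaluation at 14, Calibration at 13, Model export at 18, Deployment at 26. The latest is hour 26.

26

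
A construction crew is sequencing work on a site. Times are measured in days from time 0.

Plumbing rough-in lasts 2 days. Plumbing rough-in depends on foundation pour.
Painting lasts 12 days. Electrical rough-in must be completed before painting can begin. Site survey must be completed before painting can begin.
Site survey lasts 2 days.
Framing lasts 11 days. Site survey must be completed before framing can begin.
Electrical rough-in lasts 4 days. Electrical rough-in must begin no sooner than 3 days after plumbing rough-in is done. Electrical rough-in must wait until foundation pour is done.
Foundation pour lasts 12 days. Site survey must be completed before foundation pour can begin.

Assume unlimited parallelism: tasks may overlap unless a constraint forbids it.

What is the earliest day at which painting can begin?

Nothing blocks site survey, so it runs from day 0 to day 2.
After site survey (finishes day 2), foundation pour can start at day 2 and finishes at day 14.
Plumbing rough-in waits on foundation pour (finishes day 14), so it starts at day 14 and finishes at 14 + 2 = day 16.
Electrical rough-in cannot start until plumbing rough-in (finishes day 16, plus 3-day gap → day 19); foundation pour (finishes day 14). The controlling bound is day 19, so electrical rough-in finishes at 19 + 4 = day 23.
Painting waits on electrical rough-in (finishes day 23); site survey (finishes day 2). The latest of these is day 23, which is the earliest painting can start.

23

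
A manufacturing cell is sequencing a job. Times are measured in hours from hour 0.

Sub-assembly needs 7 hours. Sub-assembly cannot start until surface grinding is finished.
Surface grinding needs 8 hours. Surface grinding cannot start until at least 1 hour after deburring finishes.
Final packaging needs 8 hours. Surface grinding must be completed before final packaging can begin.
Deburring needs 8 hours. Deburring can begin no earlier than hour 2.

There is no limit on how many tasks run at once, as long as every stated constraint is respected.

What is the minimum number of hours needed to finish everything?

27

After its own release at hour 2, deburring can start at hour 2 and finishes at hour 10.
Surface grinding cannot begin until deburring (finishes hour 10, plus 1-hour gap → hour 11). It runs from hour 11 to 11 + 8 = hour 19.
Final packaging cannot begin until surface grinding (finishes hour 19). It runs from hour 19 to 19 + 8 = hour 27.
Sub-assembly cannot begin until surface grinding (finishes hour 19). It runs from hour 19 to 19 + 7 = hour 26.
All tasks are finished once the last one completes. Finish times: Deburring at 10, Surface grinding at 19, Sub-assembly at 26, Final packaging at 27. The latest is hour 27.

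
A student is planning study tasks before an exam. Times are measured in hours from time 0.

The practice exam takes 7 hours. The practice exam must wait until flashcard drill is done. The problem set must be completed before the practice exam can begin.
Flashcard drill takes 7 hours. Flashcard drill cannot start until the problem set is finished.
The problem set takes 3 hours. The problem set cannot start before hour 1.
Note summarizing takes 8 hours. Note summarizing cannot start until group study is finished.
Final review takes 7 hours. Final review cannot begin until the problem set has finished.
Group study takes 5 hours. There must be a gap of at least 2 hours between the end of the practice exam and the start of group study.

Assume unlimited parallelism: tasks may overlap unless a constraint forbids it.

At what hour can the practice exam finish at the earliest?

18

The problem set waits on its own release at hour 1, so it starts at hour 1 and finishes at 1 + 3 = hour 4.
Flashcard drill waits on the problem set (finishes hour 4), so it starts at hour 4 and finishes at 4 + 7 = hour 11.
The practice exam has to wait for flashcard drill (finishes hour 11); the problem set (finishes hour 4). The latest of these is hour 11, so the practice exam runs hour 11 to 11 + 7 = hour 18.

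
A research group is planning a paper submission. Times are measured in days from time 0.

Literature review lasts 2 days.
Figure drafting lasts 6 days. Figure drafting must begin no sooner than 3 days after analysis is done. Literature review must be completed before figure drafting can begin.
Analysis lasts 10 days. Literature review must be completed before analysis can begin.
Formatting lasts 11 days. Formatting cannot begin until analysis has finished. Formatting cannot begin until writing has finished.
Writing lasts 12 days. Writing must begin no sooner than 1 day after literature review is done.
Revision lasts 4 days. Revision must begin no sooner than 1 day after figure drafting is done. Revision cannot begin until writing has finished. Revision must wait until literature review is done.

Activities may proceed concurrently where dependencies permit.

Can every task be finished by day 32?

Yes

Literature review can start immediately at day 0; it finishes at day 2.
After literature review (finishes day 2, plus 1-day gap → day 3), writing can start at day 3 and finishes at day 15.
After literature review (finishes day 2), analysis can start at day 2 and finishes at day 12.
Formatting cannot start until analysis (finishes day 12); writing (finishes day 15). The controlling bound is day 15, so formatting finishes at 15 + 11 = day 26.
For figure drafting: analysis (finishes day 12, plus 3-day gap → day 15); literature review (finishes day 2). Taking the maximum gives a start of day 15, and it finishes at 15 + 6 = day 21.
Revision has to wait for figure drafting (finishes day 21, plus 1-day gap → day 22); writing (finishes day 15); literature review (finishes day 2). The latest of these is day 22, so revision runs day 22 to 22 + 4 = day 26.
Every task is finished by day 26, which is no later than the deadline of 32, so the schedule is feasible.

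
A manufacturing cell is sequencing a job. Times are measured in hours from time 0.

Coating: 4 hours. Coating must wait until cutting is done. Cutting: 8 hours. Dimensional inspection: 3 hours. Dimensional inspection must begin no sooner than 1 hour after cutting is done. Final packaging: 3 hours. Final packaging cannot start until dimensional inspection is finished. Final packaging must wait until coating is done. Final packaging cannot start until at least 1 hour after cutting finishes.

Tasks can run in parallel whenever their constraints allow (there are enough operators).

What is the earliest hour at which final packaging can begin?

12

Cutting has no prerequisites, so it starts at hour 0 and finishes at hour 8.
Coating cannot begin until cutting (finishes hour 8). It runs from hour 8 to 8 + 4 = hour 12.
Dimensional inspection waits on cutting (finishes hour 8, plus 1-hour gap → hour 9), so it starts at hour 9 and finishes at 9 + 3 = hour 12.
Final packaging waits on dimensional inspection (finishes hour 12); coating (finishes hour 12); cutting (finishes hour 8, plus 1-hour gap → hour 9). The latest of these is hour 12, which is the earliest final packaging can start.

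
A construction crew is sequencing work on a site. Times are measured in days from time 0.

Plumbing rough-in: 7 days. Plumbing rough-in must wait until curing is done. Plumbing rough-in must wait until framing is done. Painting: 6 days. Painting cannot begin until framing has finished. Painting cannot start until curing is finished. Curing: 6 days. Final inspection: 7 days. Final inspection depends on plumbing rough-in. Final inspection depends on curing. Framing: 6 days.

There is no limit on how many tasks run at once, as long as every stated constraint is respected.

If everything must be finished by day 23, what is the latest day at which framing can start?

Nothing follows final inspection; the deadline of day 23 is its only limit. It must start by 23 − 7 = day 16.
Plumbing rough-in feeds into final inspection (must start by day 16); so plumbing rough-in must finish by day 16 and therefore start by day 9.
Painting must finish by day 23; it takes 6 days, so it must start by 23 − 6 = day 17.
Framing has several dependents: plumbing rough-in (must start by day 9); painting (must start by day 17). The earliest of those limits is day 9, so framing must start by 9 − 6 = day 3.

3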